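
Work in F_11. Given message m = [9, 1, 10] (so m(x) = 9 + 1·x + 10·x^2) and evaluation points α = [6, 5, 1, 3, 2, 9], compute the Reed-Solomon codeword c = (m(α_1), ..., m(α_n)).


c = [1, 0, 9, 3, 7, 3]

Message polynomial: m(x) = 9 + 1·x + 10·x^2 (mod 11).
For each evaluation point α_i, compute m(α_i) mod 11:
  α_1 = 6: Horner steps 10 → 6 → 1, so m(6) = 1.
  α_2 = 5: Horner steps 10 → 7 → 0, so m(5) = 0.
  α_3 = 1: Horner steps 10 → 0 → 9, so m(1) = 9.
  α_4 = 3: Horner steps 10 → 9 → 3, so m(3) = 3.
  α_5 = 2: Horner steps 10 → 10 → 7, so m(2) = 7.
  α_6 = 9: Horner steps 10 → 3 → 3, so m(9) = 3.
Codeword c = [1, 0, 9, 3, 7, 3] ∈ F_11^6.


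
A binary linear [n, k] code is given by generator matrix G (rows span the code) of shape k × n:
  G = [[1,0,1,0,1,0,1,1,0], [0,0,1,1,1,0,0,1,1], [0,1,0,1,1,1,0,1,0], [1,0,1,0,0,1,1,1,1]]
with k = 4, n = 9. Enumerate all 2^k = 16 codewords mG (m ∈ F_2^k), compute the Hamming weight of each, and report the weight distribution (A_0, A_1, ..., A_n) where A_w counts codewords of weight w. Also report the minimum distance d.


Weight distribution: A_0 = 1, A_3 = 2, A_4 = 5, A_5 = 4, A_6 = 2, A_7 = 2. Minimum distance d = 3.

Enumerate all 2^4 = 16 messages m ∈ F_2^4.
For each, compute codeword c = mG in F_2^9, then tally its weight.
  m = 0000 → c = 000000000, weight = 0.
  m = 1000 → c = 101010110, weight = 5.
  m = 0100 → c = 001110011, weight = 5.
  m = 1100 → c = 100100101, weight = 4.
  m = 0010 → c = 010111010, weight = 5.
  m = 1010 → c = 111101100, weight = 6.
  m = 0110 → c = 011001001, weight = 4.
  m = 1110 → c = 110011111, weight = 7.
  m = 0001 → c = 101001111, weight = 6.
  m = 1001 → c = 000011001, weight = 3.
  m = 0101 → c = 100111100, weight = 5.
  m = 1101 → c = 001101010, weight = 4.
  m = 0011 → c = 111110101, weight = 7.
  m = 1011 → c = 010100011, weight = 4.
  m = 0111 → c = 110000110, weight = 4.
  m = 1111 → c = 011010000, weight = 3.
Tally weights:
  weight 0: 1 codewords.
  weight 3: 2 codewords.
  weight 4: 5 codewords.
  weight 5: 4 codewords.
  weight 6: 2 codewords.
  weight 7: 2 codewords.
Minimum distance d = smallest w > 0 with A_w > 0 = 3.
Sanity: Σ A_w = 16 = 2^4 = 16 ✓.


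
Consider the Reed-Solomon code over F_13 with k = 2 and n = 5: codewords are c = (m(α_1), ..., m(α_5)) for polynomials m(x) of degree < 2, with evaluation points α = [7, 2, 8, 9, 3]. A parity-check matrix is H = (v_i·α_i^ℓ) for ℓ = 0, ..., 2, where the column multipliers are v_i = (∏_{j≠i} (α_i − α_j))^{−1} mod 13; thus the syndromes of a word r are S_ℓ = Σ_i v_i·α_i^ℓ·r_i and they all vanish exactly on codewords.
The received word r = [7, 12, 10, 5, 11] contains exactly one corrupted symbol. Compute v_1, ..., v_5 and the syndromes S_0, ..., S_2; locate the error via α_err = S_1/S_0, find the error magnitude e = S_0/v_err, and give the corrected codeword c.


S = (12, 5, 1), error at position 3, error magnitude e = 4, c = [7, 12, 6, 5, 11].

Step 1: column multipliers v_i = (∏_{j≠i}(α_i − α_j))^{−1} mod 13.
  i = 1 (α = 7): (7−2)(7−8)(7−9)(7−3) = 5·(−1)·(−2)·4 = 40 ≡ 1, so v_1 = 1^{−1} = 1 (mod 13).
  i = 2 (α = 2): (2−7)(2−8)(2−9)(2−3) = (−5)·(−6)·(−7)·(−1) = 210 ≡ 2, so v_2 = 2^{−1} = 7 (mod 13).
  i = 3 (α = 8): (8−7)(8−2)(8−9)(8−3) = 1·6·(−1)·5 = −30 ≡ 9, so v_3 = 9^{−1} = 3 (mod 13).
  i = 4 (α = 9): (9−7)(9−2)(9−8)(9−3) = 2·7·1·6 = 84 ≡ 6, so v_4 = 6^{−1} = 11 (mod 13).
  i = 5 (α = 3): (3−7)(3−2)(3−8)(3−9) = (−4)·1·(−5)·(−6) = −120 ≡ 10, so v_5 = 10^{−1} = 4 (mod 13).
  v = [1, 7, 3, 11, 4].
Step 2: syndromes of r = [7, 12, 10, 5, 11] (all sums mod 13).
  S_0 = Σ v_i r_i = 1·7 + 7·12 + 3·10 + 11·5 + 4·11 = 220 ≡ 12.
  S_1 = Σ v_i α_i r_i = 1·7·7 + 7·2·12 + 3·8·10 + 11·9·5 + 4·3·11 = 1084 ≡ 5.
  α_i^2 mod 13 = [10, 4, 12, 3, 9].
  S_2 = Σ v_i α_i^2 r_i = 1·10·7 + 7·4·12 + 3·12·10 + 11·3·5 + 4·9·11 = 1327 ≡ 1.
  S = (12, 5, 1) ≠ 0, so r is not a codeword (an error is present).
Step 3: locate the error. For a single error e at position i, S_ℓ = v_i·e·α_i^ℓ, so α_err = S_1/S_0.
  S_0^{−1} = 12^{−1} = 12 (mod 13), so α_err = 5·12 = 60 ≡ 8 = α_3. Error position i = 3.
  Consistency check: S_2/S_1 = 1·8 = 8 ≡ 8 = α_err ✓ (single-error assumption holds).
Step 4: error magnitude e = S_0/v_3 = S_0·∏_{j≠3}(α_3 − α_j) = 12·9 = 108 ≡ 4 (mod 13).
Step 5: correct position 3: c_3 = r_3 − e = 10 − 4 ≡ 6 (mod 13). Hence c = [7, 12, 6, 5, 11].
  Check: interpolating c through the α_i gives m(x) = 1 + 12·x (degree < 2) with m(α_i) = c_i for every i, so c is indeed a codeword.


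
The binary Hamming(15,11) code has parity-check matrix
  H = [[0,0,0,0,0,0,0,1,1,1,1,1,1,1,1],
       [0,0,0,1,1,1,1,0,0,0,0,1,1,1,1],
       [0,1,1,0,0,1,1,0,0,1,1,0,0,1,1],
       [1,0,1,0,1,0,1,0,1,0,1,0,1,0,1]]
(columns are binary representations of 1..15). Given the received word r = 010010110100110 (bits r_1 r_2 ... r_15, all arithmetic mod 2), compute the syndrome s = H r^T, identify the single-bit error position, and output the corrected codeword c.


s = (0, 0, 0, 1)^T, error position = 1, corrected codeword c = 110010110100110

Compute s = H r^T mod 2 one row at a time:
  s_1 = 1 + 0 + 1 + 0 + 0 + 1 + 1 + 0 = 4 ≡ 0 (mod 2).
  s_2 = 0 + 1 + 0 + 1 + 0 + 1 + 1 + 0 = 4 ≡ 0 (mod 2).
  s_3 = 1 + 0 + 0 + 1 + 1 + 0 + 1 + 0 = 4 ≡ 0 (mod 2).
  s_4 = 0 + 0 + 1 + 1 + 0 + 0 + 1 + 0 = 3 ≡ 1 (mod 2).
s = (0, 0, 0, 1)^T — this equals column 1 of H (binary 0001), so error is at position 1.
Correct: flip bit 1 of r = 010010110100110 to get c = 110010110100110.


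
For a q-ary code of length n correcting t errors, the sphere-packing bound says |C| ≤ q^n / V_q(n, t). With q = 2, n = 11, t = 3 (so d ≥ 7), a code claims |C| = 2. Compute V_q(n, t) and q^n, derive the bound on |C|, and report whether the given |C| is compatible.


V_q(n, t) = 232, q^n = 2048, Hamming bound = 8, |C| = 2 ≤ bound (satisfied).

Step 1: Compute V_q(n, t) = Σ_{j=0}^3 C(n, j) (q−1)^j.
  j = 0: C(11,0)·(1)^0 = 1·1 = 1.
  j = 1: C(11,1)·(1)^1 = 11·1 = 11.
  j = 2: C(11,2)·(1)^2 = 55·1 = 55.
  j = 3: C(11,3)·(1)^3 = 165·1 = 165.
  V_q(n, t) = 1 + 11 + 55 + 165 = 232.
Step 2: q^n = 2^11 = 2048.
Step 3: Hamming bound ⌊q^n / V_q(n,t)⌋ = ⌊2048/232⌋ = 8.
Step 4: Compare |C| = 2 to 8: satisfied.
The claimed |C| lies below the Hamming bound.


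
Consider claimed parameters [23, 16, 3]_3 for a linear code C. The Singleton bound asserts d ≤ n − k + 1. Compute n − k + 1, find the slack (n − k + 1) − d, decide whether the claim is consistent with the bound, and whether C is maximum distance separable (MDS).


Singleton RHS = n − k + 1 = 8, slack = 5, bound satisfied, not MDS.

Singleton bound: d ≤ n − k + 1.
Here n = 23, k = 16, so n − k + 1 = 8.
Given d = 3, check d ≤ 8: YES.
Slack = (n − k + 1) − d = 5.
The code is NOT MDS (slack = 5 > 0).
Description: the claimed parameters are [23, 16, 3]_3; such a code would be non-MDS.


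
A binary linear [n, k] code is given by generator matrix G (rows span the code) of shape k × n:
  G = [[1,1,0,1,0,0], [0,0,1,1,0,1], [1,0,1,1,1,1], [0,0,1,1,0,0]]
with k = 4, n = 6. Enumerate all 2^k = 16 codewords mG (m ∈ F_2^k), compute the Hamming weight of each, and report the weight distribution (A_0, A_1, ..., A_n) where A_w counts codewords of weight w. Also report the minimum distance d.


Weight distribution: A_0 = 1, A_1 = 1, A_2 = 2, A_3 = 6, A_4 = 5, A_5 = 1. Minimum distance d = 1.

Enumerate all 2^4 = 16 messages m ∈ F_2^4.
For each, compute codeword c = mG in F_2^6, then tally its weight.
  m = 0000 → c = 000000, weight = 0.
  m = 1000 → c = 110100, weight = 3.
  m = 0100 → c = 001101, weight = 3.
  m = 1100 → c = 111001, weight = 4.
  m = 0010 → c = 101111, weight = 5.
  m = 1010 → c = 011011, weight = 4.
  m = 0110 → c = 100010, weight = 2.
  m = 1110 → c = 010110, weight = 3.
  m = 0001 → c = 001100, weight = 2.
  m = 1001 → c = 111000, weight = 3.
  m = 0101 → c = 000001, weight = 1.
  m = 1101 → c = 110101, weight = 4.
  m = 0011 → c = 100011, weight = 3.
  m = 1011 → c = 010111, weight = 4.
  m = 0111 → c = 101110, weight = 4.
  m = 1111 → c = 011010, weight = 3.
Tally weights:
  weight 0: 1 codewords.
  weight 1: 1 codewords.
  weight 2: 2 codewords.
  weight 3: 6 codewords.
  weight 4: 5 codewords.
  weight 5: 1 codewords.
Minimum distance d = smallest w > 0 with A_w > 0 = 1.
Sanity: Σ A_w = 16 = 2^4 = 16 ✓.


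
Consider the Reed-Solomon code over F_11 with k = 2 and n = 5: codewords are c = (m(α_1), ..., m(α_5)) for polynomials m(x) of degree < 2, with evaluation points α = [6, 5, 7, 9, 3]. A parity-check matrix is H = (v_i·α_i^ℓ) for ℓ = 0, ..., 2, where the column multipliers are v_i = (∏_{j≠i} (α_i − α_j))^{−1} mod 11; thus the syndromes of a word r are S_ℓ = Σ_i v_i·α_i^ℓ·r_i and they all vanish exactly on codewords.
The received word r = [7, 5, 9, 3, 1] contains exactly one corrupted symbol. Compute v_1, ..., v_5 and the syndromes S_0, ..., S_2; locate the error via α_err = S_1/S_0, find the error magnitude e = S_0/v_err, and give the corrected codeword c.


S = (1, 9, 4), error at position 4, error magnitude e = 1, c = [7, 5, 9, 2, 1].

Step 1: column multipliers v_i = (∏_{j≠i}(α_i − α_j))^{−1} mod 11.
  i = 1 (α = 6): (6−5)(6−7)(6−9)(6−3) = 1·(−1)·(−3)·3 = 9 ≡ 9, so v_1 = 9^{−1} = 5 (mod 11).
  i = 2 (α = 5): (5−6)(5−7)(5−9)(5−3) = (−1)·(−2)·(−4)·2 = −16 ≡ 6, so v_2 = 6^{−1} = 2 (mod 11).
  i = 3 (α = 7): (7−6)(7−5)(7−9)(7−3) = 1·2·(−2)·4 = −16 ≡ 6, so v_3 = 6^{−1} = 2 (mod 11).
  i = 4 (α = 9): (9−6)(9−5)(9−7)(9−3) = 3·4·2·6 = 144 ≡ 1, so v_4 = 1^{−1} = 1 (mod 11).
  i = 5 (α = 3): (3−6)(3−5)(3−7)(3−9) = (−3)·(−2)·(−4)·(−6) = 144 ≡ 1, so v_5 = 1^{−1} = 1 (mod 11).
  v = [5, 2, 2, 1, 1].
Step 2: syndromes of r = [7, 5, 9, 3, 1] (all sums mod 11).
  S_0 = Σ v_i r_i = 5·7 + 2·5 + 2·9 + 1·3 + 1·1 = 67 ≡ 1.
  S_1 = Σ v_i α_i r_i = 5·6·7 + 2·5·5 + 2·7·9 + 1·9·3 + 1·3·1 = 416 ≡ 9.
  α_i^2 mod 11 = [3, 3, 5, 4, 9].
  S_2 = Σ v_i α_i^2 r_i = 5·3·7 + 2·3·5 + 2·5·9 + 1·4·3 + 1·9·1 = 246 ≡ 4.
  S = (1, 9, 4) ≠ 0, so r is not a codeword (an error is present).
Step 3: locate the error. For a single error e at position i, S_ℓ = v_i·e·α_i^ℓ, so α_err = S_1/S_0.
  S_0^{−1} = 1^{−1} = 1 (mod 11), so α_err = 9·1 = 9 ≡ 9 = α_4. Error position i = 4.
  Consistency check: S_2/S_1 = 4·5 = 20 ≡ 9 = α_err ✓ (single-error assumption holds).
Step 4: error magnitude e = S_0/v_4 = S_0·∏_{j≠4}(α_4 − α_j) = 1·1 = 1 ≡ 1 (mod 11).
Step 5: correct position 4: c_4 = r_4 − e = 3 − 1 ≡ 2 (mod 11). Hence c = [7, 5, 9, 2, 1].
  Check: interpolating c through the α_i gives m(x) = 6 + 2·x (degree < 2) with m(α_i) = c_i for every i, so c is indeed a codeword.


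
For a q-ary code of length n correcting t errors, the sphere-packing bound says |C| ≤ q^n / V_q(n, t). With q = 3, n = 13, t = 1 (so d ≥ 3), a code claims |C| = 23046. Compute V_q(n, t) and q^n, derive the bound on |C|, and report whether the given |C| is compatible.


V_q(n, t) = 27, q^n = 1594323, Hamming bound = 59049, |C| = 23046 ≤ bound (satisfied).

Step 1: Compute V_q(n, t) = Σ_{j=0}^1 C(n, j) (q−1)^j.
  j = 0: C(13,0)·(2)^0 = 1·1 = 1.
  j = 1: C(13,1)·(2)^1 = 13·2 = 26.
  V_q(n, t) = 1 + 26 = 27.
Step 2: q^n = 3^13 = 1594323.
Step 3: Hamming bound ⌊q^n / V_q(n,t)⌋ = ⌊1594323/27⌋ = 59049.
Step 4: Compare |C| = 23046 to 59049: satisfied.
The claimed |C| lies below the Hamming bound.


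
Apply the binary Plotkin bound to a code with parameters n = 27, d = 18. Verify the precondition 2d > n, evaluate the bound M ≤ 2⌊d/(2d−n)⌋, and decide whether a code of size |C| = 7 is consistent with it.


Plotkin bound M ≤ 4; given |C| = 7 > bound (violated).

Check applicability: 2d = 36, n = 27.
2d − n = 9 > 0, so Plotkin applies.
Compute d/(2d−n) = 18/9 ≈ 2.0000.
⌊d/(2d−n)⌋ = 2.
Plotkin bound: M ≤ 2·2 = 4.
Given |C| = 7, check: VIOLATED.
This |C| is above the Plotkin bound, so no binary code with n = 27, d = 18 and 7 codewords exists.


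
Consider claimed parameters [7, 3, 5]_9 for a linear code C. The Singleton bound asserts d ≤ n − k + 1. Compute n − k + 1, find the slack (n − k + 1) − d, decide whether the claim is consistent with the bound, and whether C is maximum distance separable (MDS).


Singleton RHS = n − k + 1 = 5, slack = 0, bound satisfied, MDS.

Singleton bound: d ≤ n − k + 1.
Here n = 7, k = 3, so n − k + 1 = 5.
Given d = 5, check d ≤ 5: YES.
Slack = (n − k + 1) − d = 0.
The code is MDS (slack = 0).
Description: the claimed parameters are [7, 3, 5]_9; such a code would be MDS (meets Singleton bound).


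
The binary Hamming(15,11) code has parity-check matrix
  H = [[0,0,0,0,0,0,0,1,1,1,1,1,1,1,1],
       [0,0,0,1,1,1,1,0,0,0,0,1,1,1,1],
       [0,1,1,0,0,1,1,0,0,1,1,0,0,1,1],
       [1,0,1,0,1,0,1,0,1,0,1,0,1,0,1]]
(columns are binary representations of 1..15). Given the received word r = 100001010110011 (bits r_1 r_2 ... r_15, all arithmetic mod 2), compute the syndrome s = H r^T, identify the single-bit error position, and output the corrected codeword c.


s = (1, 1, 1, 1)^T, error position = 15, corrected codeword c = 100001010110010

Compute s = H r^T mod 2 one row at a time:
  s_1 = 1 + 0 + 1 + 1 + 0 + 0 + 1 + 1 = 5 ≡ 1 (mod 2).
  s_2 = 0 + 0 + 1 + 0 + 0 + 0 + 1 + 1 = 3 ≡ 1 (mod 2).
  s_3 = 0 + 0 + 1 + 0 + 1 + 1 + 1 + 1 = 5 ≡ 1 (mod 2).
  s_4 = 1 + 0 + 0 + 0 + 0 + 1 + 0 + 1 = 3 ≡ 1 (mod 2).
s = (1, 1, 1, 1)^T — this equals column 15 of H (binary 1111), so error is at position 15.
Correct: flip bit 15 of r = 100001010110011 to get c = 100001010110010.


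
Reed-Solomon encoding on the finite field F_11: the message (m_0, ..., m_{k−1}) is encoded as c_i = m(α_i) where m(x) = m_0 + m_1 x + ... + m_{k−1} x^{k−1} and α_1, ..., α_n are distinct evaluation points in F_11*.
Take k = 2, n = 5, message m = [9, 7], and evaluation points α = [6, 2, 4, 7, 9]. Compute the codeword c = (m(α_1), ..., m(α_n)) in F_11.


c = [7, 1, 4, 3, 6]

Message polynomial: m(x) = 9 + 7·x (mod 11).
For each evaluation point α_i, compute m(α_i) mod 11:
  α_1 = 6: Horner steps 7 → 7, so m(6) = 7.
  α_2 = 2: Horner steps 7 → 1, so m(2) = 1.
  α_3 = 4: Horner steps 7 → 4, so m(4) = 4.
  α_4 = 7: Horner steps 7 → 3, so m(7) = 3.
  α_5 = 9: Horner steps 7 → 6, so m(9) = 6.
Codeword c = [7, 1, 4, 3, 6] ∈ F_11^5.


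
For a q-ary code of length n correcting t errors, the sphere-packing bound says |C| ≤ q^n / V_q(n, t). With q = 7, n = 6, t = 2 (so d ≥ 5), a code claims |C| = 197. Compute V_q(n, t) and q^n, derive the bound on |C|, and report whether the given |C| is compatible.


V_q(n, t) = 577, q^n = 117649, Hamming bound = 203, |C| = 197 ≤ bound (satisfied).

Step 1: Compute V_q(n, t) = Σ_{j=0}^2 C(n, j) (q−1)^j.
  j = 0: C(6,0)·(6)^0 = 1·1 = 1.
  j = 1: C(6,1)·(6)^1 = 6·6 = 36.
  j = 2: C(6,2)·(6)^2 = 15·36 = 540.
  V_q(n, t) = 1 + 36 + 540 = 577.
Step 2: q^n = 7^6 = 117649.
Step 3: Hamming bound ⌊q^n / V_q(n,t)⌋ = ⌊117649/577⌋ = 203.
Step 4: Compare |C| = 197 to 203: satisfied.
The claimed |C| lies below the Hamming bound.


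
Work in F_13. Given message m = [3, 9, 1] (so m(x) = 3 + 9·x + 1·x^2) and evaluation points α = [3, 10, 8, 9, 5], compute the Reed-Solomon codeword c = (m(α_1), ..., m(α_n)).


c = [0, 11, 9, 9, 8]

Message polynomial: m(x) = 3 + 9·x + 1·x^2 (mod 13).
For each evaluation point α_i, compute m(α_i) mod 13:
  α_1 = 3: Horner steps 1 → 12 → 0, so m(3) = 0.
  α_2 = 10: Horner steps 1 → 6 → 11, so m(10) = 11.
  α_3 = 8: Horner steps 1 → 4 → 9, so m(8) = 9.
  α_4 = 9: Horner steps 1 → 5 → 9, so m(9) = 9.
  α_5 = 5: Horner steps 1 → 1 → 8, so m(5) = 8.
Codeword c = [0, 11, 9, 9, 8] ∈ F_13^5.


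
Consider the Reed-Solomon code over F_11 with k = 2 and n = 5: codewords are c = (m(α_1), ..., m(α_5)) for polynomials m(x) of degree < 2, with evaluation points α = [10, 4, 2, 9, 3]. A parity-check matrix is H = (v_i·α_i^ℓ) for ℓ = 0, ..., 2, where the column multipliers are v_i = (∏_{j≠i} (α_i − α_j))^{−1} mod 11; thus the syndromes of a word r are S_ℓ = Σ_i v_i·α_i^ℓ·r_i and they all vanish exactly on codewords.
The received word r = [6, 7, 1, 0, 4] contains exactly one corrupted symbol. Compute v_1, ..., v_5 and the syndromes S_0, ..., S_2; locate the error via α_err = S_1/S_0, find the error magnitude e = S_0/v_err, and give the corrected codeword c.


S = (6, 5, 6), error at position 1, error magnitude e = 3, c = [3, 7, 1, 0, 4].

Step 1: column multipliers v_i = (∏_{j≠i}(α_i − α_j))^{−1} mod 11.
  i = 1 (α = 10): (10−4)(10−2)(10−9)(10−3) = 6·8·1·7 = 336 ≡ 6, so v_1 = 6^{−1} = 2 (mod 11).
  i = 2 (α = 4): (4−10)(4−2)(4−9)(4−3) = (−6)·2·(−5)·1 = 60 ≡ 5, so v_2 = 5^{−1} = 9 (mod 11).
  i = 3 (α = 2): (2−10)(2−4)(2−9)(2−3) = (−8)·(−2)·(−7)·(−1) = 112 ≡ 2, so v_3 = 2^{−1} = 6 (mod 11).
  i = 4 (α = 9): (9−10)(9−4)(9−2)(9−3) = (−1)·5·7·6 = −210 ≡ 10, so v_4 = 10^{−1} = 10 (mod 11).
  i = 5 (α = 3): (3−10)(3−4)(3−2)(3−9) = (−7)·(−1)·1·(−6) = −42 ≡ 2, so v_5 = 2^{−1} = 6 (mod 11).
  v = [2, 9, 6, 10, 6].
Step 2: syndromes of r = [6, 7, 1, 0, 4] (all sums mod 11).
  S_0 = Σ v_i r_i = 2·6 + 9·7 + 6·1 + 10·0 + 6·4 = 105 ≡ 6.
  S_1 = Σ v_i α_i r_i = 2·10·6 + 9·4·7 + 6·2·1 + 10·9·0 + 6·3·4 = 456 ≡ 5.
  α_i^2 mod 11 = [1, 5, 4, 4, 9].
  S_2 = Σ v_i α_i^2 r_i = 2·1·6 + 9·5·7 + 6·4·1 + 10·4·0 + 6·9·4 = 567 ≡ 6.
  S = (6, 5, 6) ≠ 0, so r is not a codeword (an error is present).
Step 3: locate the error. For a single error e at position i, S_ℓ = v_i·e·α_i^ℓ, so α_err = S_1/S_0.
  S_0^{−1} = 6^{−1} = 2 (mod 11), so α_err = 5·2 = 10 ≡ 10 = α_1. Error position i = 1.
  Consistency check: S_2/S_1 = 6·9 = 54 ≡ 10 = α_err ✓ (single-error assumption holds).
Step 4: error magnitude e = S_0/v_1 = S_0·∏_{j≠1}(α_1 − α_j) = 6·6 = 36 ≡ 3 (mod 11).
Step 5: correct position 1: c_1 = r_1 − e = 6 − 3 ≡ 3 (mod 11). Hence c = [3, 7, 1, 0, 4].
  Check: interpolating c through the α_i gives m(x) = 6 + 3·x (degree < 2) with m(α_i) = c_i for every i, so c is indeed a codeword.


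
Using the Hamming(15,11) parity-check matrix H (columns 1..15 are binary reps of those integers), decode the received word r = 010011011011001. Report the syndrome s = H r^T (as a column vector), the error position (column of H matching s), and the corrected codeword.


s = (1, 0, 0, 0)^T, error position = 8, corrected codeword c = 010011001011001

Compute s = H r^T mod 2 one row at a time:
  s_1 = 1 + 1 + 0 + 1 + 1 + 0 + 0 + 1 = 5 ≡ 1 (mod 2).
  s_2 = 0 + 1 + 1 + 0 + 1 + 0 + 0 + 1 = 4 ≡ 0 (mod 2).
  s_3 = 1 + 0 + 1 + 0 + 0 + 1 + 0 + 1 = 4 ≡ 0 (mod 2).
  s_4 = 0 + 0 + 1 + 0 + 1 + 1 + 0 + 1 = 4 ≡ 0 (mod 2).
s = (1, 0, 0, 0)^T — this equals column 8 of H (binary 1000), so error is at position 8.
Correct: flip bit 8 of r = 010011011011001 to get c = 010011001011001.


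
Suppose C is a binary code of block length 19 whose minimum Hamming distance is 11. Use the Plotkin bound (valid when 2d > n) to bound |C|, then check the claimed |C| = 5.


Plotkin bound M ≤ 6; given |C| = 5 ≤ bound (satisfied).

Check applicability: 2d = 22, n = 19.
2d − n = 3 > 0, so Plotkin applies.
Compute d/(2d−n) = 11/3 ≈ 3.6667.
⌊d/(2d−n)⌋ = 3.
Plotkin bound: M ≤ 2·3 = 6.
Given |C| = 5, check: satisfied.
This |C| is below the Plotkin bound.


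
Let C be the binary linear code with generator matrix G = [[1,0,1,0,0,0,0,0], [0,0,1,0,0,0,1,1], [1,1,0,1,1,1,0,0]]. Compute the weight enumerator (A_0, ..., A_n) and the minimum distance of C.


Weight distribution: A_0 = 1, A_2 = 1, A_3 = 2, A_5 = 2, A_6 = 1, A_8 = 1. Minimum distance d = 2.

Enumerate all 2^3 = 8 messages m ∈ F_2^3.
For each, compute codeword c = mG in F_2^8, then tally its weight.
  m = 000 → c = 00000000, weight = 0.
  m = 100 → c = 10100000, weight = 2.
  m = 010 → c = 00100011, weight = 3.
  m = 110 → c = 10000011, weight = 3.
  m = 001 → c = 11011100, weight = 5.
  m = 101 → c = 01111100, weight = 5.
  m = 011 → c = 11111111, weight = 8.
  m = 111 → c = 01011111, weight = 6.
Tally weights:
  weight 0: 1 codewords.
  weight 2: 1 codewords.
  weight 3: 2 codewords.
  weight 5: 2 codewords.
  weight 6: 1 codewords.
  weight 8: 1 codewords.
Minimum distance d = smallest w > 0 with A_w > 0 = 2.
Sanity: Σ A_w = 8 = 2^3 = 8 ✓.


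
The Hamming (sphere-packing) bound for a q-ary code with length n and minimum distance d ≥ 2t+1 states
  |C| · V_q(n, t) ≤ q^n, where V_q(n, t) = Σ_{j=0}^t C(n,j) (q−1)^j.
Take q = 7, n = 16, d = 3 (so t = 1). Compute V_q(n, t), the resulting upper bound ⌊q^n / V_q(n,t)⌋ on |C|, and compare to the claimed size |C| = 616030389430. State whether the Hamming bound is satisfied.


V_q(n, t) = 97, q^n = 33232930569601, Hamming bound = 342607531645, |C| = 616030389430 > bound (violated).

Step 1: Compute V_q(n, t) = Σ_{j=0}^1 C(n, j) (q−1)^j.
  j = 0: C(16,0)·(6)^0 = 1·1 = 1.
  j = 1: C(16,1)·(6)^1 = 16·6 = 96.
  V_q(n, t) = 1 + 96 = 97.
Step 2: q^n = 7^16 = 33232930569601.
Step 3: Hamming bound ⌊q^n / V_q(n,t)⌋ = ⌊33232930569601/97⌋ = 342607531645.
Step 4: Compare |C| = 616030389430 to 342607531645: violated.
The claimed |C| lies above the Hamming bound, so no 7-ary code of length 16 with d ≥ 3 can have 616030389430 codewords.


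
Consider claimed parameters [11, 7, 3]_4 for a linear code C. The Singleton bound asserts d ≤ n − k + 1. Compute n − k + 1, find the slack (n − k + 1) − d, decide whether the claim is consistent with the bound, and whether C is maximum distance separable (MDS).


Singleton RHS = n − k + 1 = 5, slack = 2, bound satisfied, not MDS.

Singleton bound: d ≤ n − k + 1.
Here n = 11, k = 7, so n − k + 1 = 5.
Given d = 3, check d ≤ 5: YES.
Slack = (n − k + 1) − d = 2.
The code is NOT MDS (slack = 2 > 0).
Description: the claimed parameters are [11, 7, 3]_4; such a code would be non-MDS.


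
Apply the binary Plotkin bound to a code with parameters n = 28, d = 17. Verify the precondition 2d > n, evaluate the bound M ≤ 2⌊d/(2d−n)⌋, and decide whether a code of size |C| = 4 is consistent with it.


Plotkin bound M ≤ 4; given |C| = 4 ≤ bound (satisfied).

Check applicability: 2d = 34, n = 28.
2d − n = 6 > 0, so Plotkin applies.
Compute d/(2d−n) = 17/6 ≈ 2.8333.
⌊d/(2d−n)⌋ = 2.
Plotkin bound: M ≤ 2·2 = 4.
Given |C| = 4, check: satisfied.
This |C| is at the Plotkin bound.


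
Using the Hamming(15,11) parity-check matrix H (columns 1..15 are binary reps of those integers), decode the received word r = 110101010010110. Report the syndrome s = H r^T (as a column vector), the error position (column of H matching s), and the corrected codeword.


s = (0, 0, 0, 1)^T, error position = 1, corrected codeword c = 010101010010110

Compute s = H r^T mod 2 one row at a time:
  s_1 = 1 + 0 + 0 + 1 + 0 + 1 + 1 + 0 = 4 ≡ 0 (mod 2).
  s_2 = 1 + 0 + 1 + 0 + 0 + 1 + 1 + 0 = 4 ≡ 0 (mod 2).
  s_3 = 1 + 0 + 1 + 0 + 0 + 1 + 1 + 0 = 4 ≡ 0 (mod 2).
  s_4 = 1 + 0 + 0 + 0 + 0 + 1 + 1 + 0 = 3 ≡ 1 (mod 2).
s = (0, 0, 0, 1)^T — this equals column 1 of H (binary 0001), so error is at position 1.
Correct: flip bit 1 of r = 110101010010110 to get c = 010101010010110.


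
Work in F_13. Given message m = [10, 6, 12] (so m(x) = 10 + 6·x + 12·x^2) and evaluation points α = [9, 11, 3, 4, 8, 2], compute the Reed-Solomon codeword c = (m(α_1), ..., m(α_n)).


c = [9, 7, 6, 5, 7, 5]

Message polynomial: m(x) = 10 + 6·x + 12·x^2 (mod 13).
For each evaluation point α_i, compute m(α_i) mod 13:
  α_1 = 9: Horner steps 12 → 10 → 9, so m(9) = 9.
  α_2 = 11: Horner steps 12 → 8 → 7, so m(11) = 7.
  α_3 = 3: Horner steps 12 → 3 → 6, so m(3) = 6.
  α_4 = 4: Horner steps 12 → 2 → 5, so m(4) = 5.
  α_5 = 8: Horner steps 12 → 11 → 7, so m(8) = 7.
  α_6 = 2: Horner steps 12 → 4 → 5, so m(2) = 5.
Codeword c = [9, 7, 6, 5, 7, 5] ∈ F_13^6.


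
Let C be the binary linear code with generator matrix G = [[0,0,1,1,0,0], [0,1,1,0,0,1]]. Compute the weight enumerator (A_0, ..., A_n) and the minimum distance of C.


Weight distribution: A_0 = 1, A_2 = 1, A_3 = 2. Minimum distance d = 2.

Enumerate all 2^2 = 4 messages m ∈ F_2^2.
For each, compute codeword c = mG in F_2^6, then tally its weight.
  m = 00 → c = 000000, weight = 0.
  m = 10 → c = 001100, weight = 2.
  m = 01 → c = 011001, weight = 3.
  m = 11 → c = 010101, weight = 3.
Tally weights:
  weight 0: 1 codewords.
  weight 2: 1 codewords.
  weight 3: 2 codewords.
Minimum distance d = smallest w > 0 with A_w > 0 = 2.
Sanity: Σ A_w = 4 = 2^2 = 4 ✓.


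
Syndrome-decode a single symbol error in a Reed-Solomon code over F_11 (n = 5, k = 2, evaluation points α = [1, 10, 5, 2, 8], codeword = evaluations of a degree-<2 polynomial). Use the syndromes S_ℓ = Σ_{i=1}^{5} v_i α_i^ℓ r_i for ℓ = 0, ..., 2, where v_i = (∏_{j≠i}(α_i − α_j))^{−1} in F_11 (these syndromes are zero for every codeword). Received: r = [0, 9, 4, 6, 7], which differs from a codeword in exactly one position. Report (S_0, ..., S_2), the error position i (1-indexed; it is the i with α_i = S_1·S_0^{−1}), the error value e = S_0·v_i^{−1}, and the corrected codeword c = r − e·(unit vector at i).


S = (6, 1, 2), error at position 4, error magnitude e = 5, c = [0, 9, 4, 1, 7].

Step 1: column multipliers v_i = (∏_{j≠i}(α_i − α_j))^{−1} mod 11.
  i = 1 (α = 1): (1−10)(1−5)(1−2)(1−8) = (−9)·(−4)·(−1)·(−7) = 252 ≡ 10, so v_1 = 10^{−1} = 10 (mod 11).
  i = 2 (α = 10): (10−1)(10−5)(10−2)(10−8) = 9·5·8·2 = 720 ≡ 5, so v_2 = 5^{−1} = 9 (mod 11).
  i = 3 (α = 5): (5−1)(5−10)(5−2)(5−8) = 4·(−5)·3·(−3) = 180 ≡ 4, so v_3 = 4^{−1} = 3 (mod 11).
  i = 4 (α = 2): (2−1)(2−10)(2−5)(2−8) = 1·(−8)·(−3)·(−6) = −144 ≡ 10, so v_4 = 10^{−1} = 10 (mod 11).
  i = 5 (α = 8): (8−1)(8−10)(8−5)(8−2) = 7·(−2)·3·6 = −252 ≡ 1, so v_5 = 1^{−1} = 1 (mod 11).
  v = [10, 9, 3, 10, 1].
Step 2: syndromes of r = [0, 9, 4, 6, 7] (all sums mod 11).
  S_0 = Σ v_i r_i = 10·0 + 9·9 + 3·4 + 10·6 + 1·7 = 160 ≡ 6.
  S_1 = Σ v_i α_i r_i = 10·1·0 + 9·10·9 + 3·5·4 + 10·2·6 + 1·8·7 = 1046 ≡ 1.
  α_i^2 mod 11 = [1, 1, 3, 4, 9].
  S_2 = Σ v_i α_i^2 r_i = 10·1·0 + 9·1·9 + 3·3·4 + 10·4·6 + 1·9·7 = 420 ≡ 2.
  S = (6, 1, 2) ≠ 0, so r is not a codeword (an error is present).
Step 3: locate the error. For a single error e at position i, S_ℓ = v_i·e·α_i^ℓ, so α_err = S_1/S_0.
  S_0^{−1} = 6^{−1} = 2 (mod 11), so α_err = 1·2 = 2 ≡ 2 = α_4. Error position i = 4.
  Consistency check: S_2/S_1 = 2·1 = 2 ≡ 2 = α_err ✓ (single-error assumption holds).
Step 4: error magnitude e = S_0/v_4 = S_0·∏_{j≠4}(α_4 − α_j) = 6·10 = 60 ≡ 5 (mod 11).
Step 5: correct position 4: c_4 = r_4 − e = 6 − 5 ≡ 1 (mod 11). Hence c = [0, 9, 4, 1, 7].
  Check: interpolating c through the α_i gives m(x) = 10 + 1·x (degree < 2) with m(α_i) = c_i for every i, so c is indeed a codeword.


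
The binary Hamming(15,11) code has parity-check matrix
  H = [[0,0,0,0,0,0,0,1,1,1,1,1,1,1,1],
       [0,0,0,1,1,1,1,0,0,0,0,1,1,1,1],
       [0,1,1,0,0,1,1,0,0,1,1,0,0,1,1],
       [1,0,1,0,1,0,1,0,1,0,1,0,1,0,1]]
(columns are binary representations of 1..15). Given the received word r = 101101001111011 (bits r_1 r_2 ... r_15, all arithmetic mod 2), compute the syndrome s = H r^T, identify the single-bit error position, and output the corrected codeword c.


s = (0, 1, 0, 1)^T, error position = 5, corrected codeword c = 101111001111011

Compute s = H r^T mod 2 one row at a time:
  s_1 = 0 + 1 + 1 + 1 + 1 + 0 + 1 + 1 = 6 ≡ 0 (mod 2).
  s_2 = 1 + 0 + 1 + 0 + 1 + 0 + 1 + 1 = 5 ≡ 1 (mod 2).
  s_3 = 0 + 1 + 1 + 0 + 1 + 1 + 1 + 1 = 6 ≡ 0 (mod 2).
  s_4 = 1 + 1 + 0 + 0 + 1 + 1 + 0 + 1 = 5 ≡ 1 (mod 2).
s = (0, 1, 0, 1)^T — this equals column 5 of H (binary 0101), so error is at position 5.
Correct: flip bit 5 of r = 101101001111011 to get c = 101111001111011.


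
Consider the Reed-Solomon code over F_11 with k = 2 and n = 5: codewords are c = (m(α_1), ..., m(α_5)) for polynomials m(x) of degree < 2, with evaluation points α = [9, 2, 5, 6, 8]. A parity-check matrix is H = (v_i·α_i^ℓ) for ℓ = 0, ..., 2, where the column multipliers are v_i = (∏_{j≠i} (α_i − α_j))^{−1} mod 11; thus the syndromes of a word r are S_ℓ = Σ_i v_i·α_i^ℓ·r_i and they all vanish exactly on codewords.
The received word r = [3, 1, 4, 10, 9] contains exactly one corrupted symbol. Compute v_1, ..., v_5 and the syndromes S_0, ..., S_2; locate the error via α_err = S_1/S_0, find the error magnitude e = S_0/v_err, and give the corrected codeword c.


S = (4, 9, 1), error at position 3, error magnitude e = 10, c = [3, 1, 5, 10, 9].

Step 1: column multipliers v_i = (∏_{j≠i}(α_i − α_j))^{−1} mod 11.
  i = 1 (α = 9): (9−2)(9−5)(9−6)(9−8) = 7·4·3·1 = 84 ≡ 7, so v_1 = 7^{−1} = 8 (mod 11).
  i = 2 (α = 2): (2−9)(2−5)(2−6)(2−8) = (−7)·(−3)·(−4)·(−6) = 504 ≡ 9, so v_2 = 9^{−1} = 5 (mod 11).
  i = 3 (α = 5): (5−9)(5−2)(5−6)(5−8) = (−4)·3·(−1)·(−3) = −36 ≡ 8, so v_3 = 8^{−1} = 7 (mod 11).
  i = 4 (α = 6): (6−9)(6−2)(6−5)(6−8) = (−3)·4·1·(−2) = 24 ≡ 2, so v_4 = 2^{−1} = 6 (mod 11).
  i = 5 (α = 8): (8−9)(8−2)(8−5)(8−6) = (−1)·6·3·2 = −36 ≡ 8, so v_5 = 8^{−1} = 7 (mod 11).
  v = [8, 5, 7, 6, 7].
Step 2: syndromes of r = [3, 1, 4, 10, 9] (all sums mod 11).
  S_0 = Σ v_i r_i = 8·3 + 5·1 + 7·4 + 6·10 + 7·9 = 180 ≡ 4.
  S_1 = Σ v_i α_i r_i = 8·9·3 + 5·2·1 + 7·5·4 + 6·6·10 + 7·8·9 = 1230 ≡ 9.
  α_i^2 mod 11 = [4, 4, 3, 3, 9].
  S_2 = Σ v_i α_i^2 r_i = 8·4·3 + 5·4·1 + 7·3·4 + 6·3·10 + 7·9·9 = 947 ≡ 1.
  S = (4, 9, 1) ≠ 0, so r is not a codeword (an error is present).
Step 3: locate the error. For a single error e at position i, S_ℓ = v_i·e·α_i^ℓ, so α_err = S_1/S_0.
  S_0^{−1} = 4^{−1} = 3 (mod 11), so α_err = 9·3 = 27 ≡ 5 = α_3. Error position i = 3.
  Consistency check: S_2/S_1 = 1·5 = 5 ≡ 5 = α_err ✓ (single-error assumption holds).
Step 4: error magnitude e = S_0/v_3 = S_0·∏_{j≠3}(α_3 − α_j) = 4·8 = 32 ≡ 10 (mod 11).
Step 5: correct position 3: c_3 = r_3 − e = 4 − 10 ≡ 5 (mod 11). Hence c = [3, 1, 5, 10, 9].
  Check: interpolating c through the α_i gives m(x) = 2 + 5·x (degree < 2) with m(α_i) = c_i for every i, so c is indeed a codeword.


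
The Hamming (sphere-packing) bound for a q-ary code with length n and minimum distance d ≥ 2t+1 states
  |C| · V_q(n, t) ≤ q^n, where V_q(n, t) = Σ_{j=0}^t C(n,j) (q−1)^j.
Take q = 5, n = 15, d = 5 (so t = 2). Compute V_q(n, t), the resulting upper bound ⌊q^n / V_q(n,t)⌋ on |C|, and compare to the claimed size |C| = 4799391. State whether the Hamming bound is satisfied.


V_q(n, t) = 1741, q^n = 30517578125, Hamming bound = 17528764, |C| = 4799391 ≤ bound (satisfied).

Step 1: Compute V_q(n, t) = Σ_{j=0}^2 C(n, j) (q−1)^j.
  j = 0: C(15,0)·(4)^0 = 1·1 = 1.
  j = 1: C(15,1)·(4)^1 = 15·4 = 60.
  j = 2: C(15,2)·(4)^2 = 105·16 = 1680.
  V_q(n, t) = 1 + 60 + 1680 = 1741.
Step 2: q^n = 5^15 = 30517578125.
Step 3: Hamming bound ⌊q^n / V_q(n,t)⌋ = ⌊30517578125/1741⌋ = 17528764.
Step 4: Compare |C| = 4799391 to 17528764: satisfied.
The claimed |C| lies below the Hamming bound.


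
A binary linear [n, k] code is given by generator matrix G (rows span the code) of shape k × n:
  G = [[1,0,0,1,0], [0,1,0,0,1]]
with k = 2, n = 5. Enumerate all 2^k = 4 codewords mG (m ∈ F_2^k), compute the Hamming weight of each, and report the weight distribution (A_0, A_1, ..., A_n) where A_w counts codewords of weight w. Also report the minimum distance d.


Weight distribution: A_0 = 1, A_2 = 2, A_4 = 1. Minimum distance d = 2.

Enumerate all 2^2 = 4 messages m ∈ F_2^2.
For each, compute codeword c = mG in F_2^5, then tally its weight.
  m = 00 → c = 00000, weight = 0.
  m = 10 → c = 10010, weight = 2.
  m = 01 → c = 01001, weight = 2.
  m = 11 → c = 11011, weight = 4.
Tally weights:
  weight 0: 1 codewords.
  weight 2: 2 codewords.
  weight 4: 1 codewords.
Minimum distance d = smallest w > 0 with A_w > 0 = 2.
Sanity: Σ A_w = 4 = 2^2 = 4 ✓.


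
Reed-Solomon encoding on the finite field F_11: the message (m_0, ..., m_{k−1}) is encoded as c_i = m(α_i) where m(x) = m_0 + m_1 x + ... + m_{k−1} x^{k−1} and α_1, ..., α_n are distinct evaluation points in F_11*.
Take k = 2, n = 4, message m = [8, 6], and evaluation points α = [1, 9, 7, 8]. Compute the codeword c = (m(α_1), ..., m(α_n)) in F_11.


c = [3, 7, 6, 1]

Message polynomial: m(x) = 8 + 6·x (mod 11).
For each evaluation point α_i, compute m(α_i) mod 11:
  α_1 = 1: Horner steps 6 → 3, so m(1) = 3.
  α_2 = 9: Horner steps 6 → 7, so m(9) = 7.
  α_3 = 7: Horner steps 6 → 6, so m(7) = 6.
  α_4 = 8: Horner steps 6 → 1, so m(8) = 1.
Codeword c = [3, 7, 6, 1] ∈ F_11^4.


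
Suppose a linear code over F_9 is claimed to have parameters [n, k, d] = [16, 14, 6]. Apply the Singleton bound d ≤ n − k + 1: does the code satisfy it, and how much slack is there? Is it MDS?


Singleton RHS = n − k + 1 = 3, slack = -3, bound violated (no such code; not MDS).

Singleton bound: d ≤ n − k + 1.
Here n = 16, k = 14, so n − k + 1 = 3.
Given d = 6, check d ≤ 3: NO.
Slack = (n − k + 1) − d = -3.
The slack is negative: d = 6 exceeds n − k + 1 = 3 by 3, so the Singleton bound is violated and no linear [16, 14, 6]_9 code can exist. In particular it is not MDS (MDS requires d = n − k + 1 exactly).
Description: the claimed parameters are [16, 14, 6]_9; such a code would be impossible (violates the Singleton bound).


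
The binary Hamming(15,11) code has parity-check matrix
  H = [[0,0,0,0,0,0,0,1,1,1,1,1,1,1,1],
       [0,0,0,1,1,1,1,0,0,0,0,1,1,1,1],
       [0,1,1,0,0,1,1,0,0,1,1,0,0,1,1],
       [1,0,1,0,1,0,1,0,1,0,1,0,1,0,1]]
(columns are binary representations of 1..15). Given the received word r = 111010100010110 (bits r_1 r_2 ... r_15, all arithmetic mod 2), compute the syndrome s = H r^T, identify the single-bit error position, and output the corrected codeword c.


s = (1, 0, 1, 0)^T, error position = 10, corrected codeword c = 111010100110110

Compute s = H r^T mod 2 one row at a time:
  s_1 = 0 + 0 + 0 + 1 + 0 + 1 + 1 + 0 = 3 ≡ 1 (mod 2).
  s_2 = 0 + 1 + 0 + 1 + 0 + 1 + 1 + 0 = 4 ≡ 0 (mod 2).
  s_3 = 1 + 1 + 0 + 1 + 0 + 1 + 1 + 0 = 5 ≡ 1 (mod 2).
  s_4 = 1 + 1 + 1 + 1 + 0 + 1 + 1 + 0 = 6 ≡ 0 (mod 2).
s = (1, 0, 1, 0)^T — this equals column 10 of H (binary 1010), so error is at position 10.
Correct: flip bit 10 of r = 111010100010110 to get c = 111010100110110.


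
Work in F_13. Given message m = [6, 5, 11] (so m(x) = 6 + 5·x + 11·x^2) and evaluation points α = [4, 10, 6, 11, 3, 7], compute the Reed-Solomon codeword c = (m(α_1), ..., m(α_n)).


c = [7, 12, 3, 1, 3, 8]

Message polynomial: m(x) = 6 + 5·x + 11·x^2 (mod 13).
For each evaluation point α_i, compute m(α_i) mod 13:
  α_1 = 4: Horner steps 11 → 10 → 7, so m(4) = 7.
  α_2 = 10: Horner steps 11 → 11 → 12, so m(10) = 12.
  α_3 = 6: Horner steps 11 → 6 → 3, so m(6) = 3.
  α_4 = 11: Horner steps 11 → 9 → 1, so m(11) = 1.
  α_5 = 3: Horner steps 11 → 12 → 3, so m(3) = 3.
  α_6 = 7: Horner steps 11 → 4 → 8, so m(7) = 8.
Codeword c = [7, 12, 3, 1, 3, 8] ∈ F_13^6.


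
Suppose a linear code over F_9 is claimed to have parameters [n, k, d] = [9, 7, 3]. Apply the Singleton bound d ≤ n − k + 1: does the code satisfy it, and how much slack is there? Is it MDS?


Singleton RHS = n − k + 1 = 3, slack = 0, bound satisfied, MDS.

Singleton bound: d ≤ n − k + 1.
Here n = 9, k = 7, so n − k + 1 = 3.
Given d = 3, check d ≤ 3: YES.
Slack = (n − k + 1) − d = 0.
The code is MDS (slack = 0).
Description: the claimed parameters are [9, 7, 3]_9; such a code would be MDS (meets Singleton bound).


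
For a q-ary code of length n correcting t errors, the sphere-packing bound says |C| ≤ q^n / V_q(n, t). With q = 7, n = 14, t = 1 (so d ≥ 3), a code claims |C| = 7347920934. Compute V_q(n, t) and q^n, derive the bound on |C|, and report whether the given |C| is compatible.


V_q(n, t) = 85, q^n = 678223072849, Hamming bound = 7979094974, |C| = 7347920934 ≤ bound (satisfied).

Step 1: Compute V_q(n, t) = Σ_{j=0}^1 C(n, j) (q−1)^j.
  j = 0: C(14,0)·(6)^0 = 1·1 = 1.
  j = 1: C(14,1)·(6)^1 = 14·6 = 84.
  V_q(n, t) = 1 + 84 = 85.
Step 2: q^n = 7^14 = 678223072849.
Step 3: Hamming bound ⌊q^n / V_q(n,t)⌋ = ⌊678223072849/85⌋ = 7979094974.
Step 4: Compare |C| = 7347920934 to 7979094974: satisfied.
The claimed |C| lies below the Hamming bound.


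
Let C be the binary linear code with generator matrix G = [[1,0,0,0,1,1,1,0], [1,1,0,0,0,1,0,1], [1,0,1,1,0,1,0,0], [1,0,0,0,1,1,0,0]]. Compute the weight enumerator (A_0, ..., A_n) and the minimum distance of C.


Weight distribution: A_0 = 1, A_1 = 1, A_3 = 3, A_4 = 6, A_5 = 3, A_7 = 1, A_8 = 1. Minimum distance d = 1.

Enumerate all 2^4 = 16 messages m ∈ F_2^4.
For each, compute codeword c = mG in F_2^8, then tally its weight.
  m = 0000 → c = 00000000, weight = 0.
  m = 1000 → c = 10001110, weight = 4.
  m = 0100 → c = 11000101, weight = 4.
  m = 1100 → c = 01001011, weight = 4.
  m = 0010 → c = 10110100, weight = 4.
  m = 1010 → c = 00111010, weight = 4.
  m = 0110 → c = 01110001, weight = 4.
  m = 1110 → c = 11111111, weight = 8.
  m = 0001 → c = 10001100, weight = 3.
  m = 1001 → c = 00000010, weight = 1.
  m = 0101 → c = 01001001, weight = 3.
  m = 1101 → c = 11000111, weight = 5.
  m = 0011 → c = 00111000, weight = 3.
  m = 1011 → c = 10110110, weight = 5.
  m = 0111 → c = 11111101, weight = 7.
  m = 1111 → c = 01110011, weight = 5.
Tally weights:
  weight 0: 1 codewords.
  weight 1: 1 codewords.
  weight 3: 3 codewords.
  weight 4: 6 codewords.
  weight 5: 3 codewords.
  weight 7: 1 codewords.
  weight 8: 1 codewords.
Minimum distance d = smallest w > 0 with A_w > 0 = 1.
Sanity: Σ A_w = 16 = 2^4 = 16 ✓.


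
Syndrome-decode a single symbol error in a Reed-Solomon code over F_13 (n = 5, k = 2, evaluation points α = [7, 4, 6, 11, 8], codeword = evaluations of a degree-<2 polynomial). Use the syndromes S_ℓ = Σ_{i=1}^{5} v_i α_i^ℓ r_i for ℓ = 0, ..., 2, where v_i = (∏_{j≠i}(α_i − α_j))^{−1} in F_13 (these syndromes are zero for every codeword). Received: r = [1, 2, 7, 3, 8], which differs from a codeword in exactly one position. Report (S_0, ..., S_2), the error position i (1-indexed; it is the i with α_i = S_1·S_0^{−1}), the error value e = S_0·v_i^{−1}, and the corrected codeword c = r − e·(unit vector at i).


S = (4, 3, 12), error at position 2, error magnitude e = 9, c = [1, 6, 7, 3, 8].

Step 1: column multipliers v_i = (∏_{j≠i}(α_i − α_j))^{−1} mod 13.
  i = 1 (α = 7): (7−4)(7−6)(7−11)(7−8) = 3·1·(−4)·(−1) = 12 ≡ 12, so v_1 = 12^{−1} = 12 (mod 13).
  i = 2 (α = 4): (4−7)(4−6)(4−11)(4−8) = (−3)·(−2)·(−7)·(−4) = 168 ≡ 12, so v_2 = 12^{−1} = 12 (mod 13).
  i = 3 (α = 6): (6−7)(6−4)(6−11)(6−8) = (−1)·2·(−5)·(−2) = −20 ≡ 6, so v_3 = 6^{−1} = 11 (mod 13).
  i = 4 (α = 11): (11−7)(11−4)(11−6)(11−8) = 4·7·5·3 = 420 ≡ 4, so v_4 = 4^{−1} = 10 (mod 13).
  i = 5 (α = 8): (8−7)(8−4)(8−6)(8−11) = 1·4·2·(−3) = −24 ≡ 2, so v_5 = 2^{−1} = 7 (mod 13).
  v = [12, 12, 11, 10, 7].
Step 2: syndromes of r = [1, 2, 7, 3, 8] (all sums mod 13).
  S_0 = Σ v_i r_i = 12·1 + 12·2 + 11·7 + 10·3 + 7·8 = 199 ≡ 4.
  S_1 = Σ v_i α_i r_i = 12·7·1 + 12·4·2 + 11·6·7 + 10·11·3 + 7·8·8 = 1420 ≡ 3.
  α_i^2 mod 13 = [10, 3, 10, 4, 12].
  S_2 = Σ v_i α_i^2 r_i = 12·10·1 + 12·3·2 + 11·10·7 + 10·4·3 + 7·12·8 = 1754 ≡ 12.
  S = (4, 3, 12) ≠ 0, so r is not a codeword (an error is present).
Step 3: locate the error. For a single error e at position i, S_ℓ = v_i·e·α_i^ℓ, so α_err = S_1/S_0.
  S_0^{−1} = 4^{−1} = 10 (mod 13), so α_err = 3·10 = 30 ≡ 4 = α_2. Error position i = 2.
  Consistency check: S_2/S_1 = 12·9 = 108 ≡ 4 = α_err ✓ (single-error assumption holds).
Step 4: error magnitude e = S_0/v_2 = S_0·∏_{j≠2}(α_2 − α_j) = 4·12 = 48 ≡ 9 (mod 13).
Step 5: correct position 2: c_2 = r_2 − e = 2 − 9 ≡ 6 (mod 13). Hence c = [1, 6, 7, 3, 8].
  Check: interpolating c through the α_i gives m(x) = 4 + 7·x (degree < 2) with m(α_i) = c_i for every i, so c is indeed a codeword.
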